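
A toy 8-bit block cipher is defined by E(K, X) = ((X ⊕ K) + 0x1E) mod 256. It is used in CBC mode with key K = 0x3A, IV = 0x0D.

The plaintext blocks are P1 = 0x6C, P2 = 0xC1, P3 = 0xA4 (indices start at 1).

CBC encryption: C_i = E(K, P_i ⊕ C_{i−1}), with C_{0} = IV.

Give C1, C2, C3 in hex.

C1: P1 ⊕ 0x0D = 0x61; E(K, 0x61) = 0x79.
C2: P2 ⊕ 0x79 = 0xB8; E(K, 0xB8) = 0xA0.
C3: P3 ⊕ 0xA0 = 0x04; E(K, 0x04) = 0x5C.

C1 = 0x79, C2 = 0xA0, C3 = 0x5C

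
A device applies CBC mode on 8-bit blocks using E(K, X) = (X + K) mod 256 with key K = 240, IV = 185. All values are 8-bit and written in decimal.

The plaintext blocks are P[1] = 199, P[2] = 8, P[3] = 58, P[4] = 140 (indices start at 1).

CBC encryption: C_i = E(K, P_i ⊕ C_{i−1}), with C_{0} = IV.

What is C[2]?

C[1]: P[1] ⊕ 185 = 126; E(K, 126) = 110.
C[2]: P[2] ⊕ 110 = 102; E(K, 102) = 86.

C[2] = 86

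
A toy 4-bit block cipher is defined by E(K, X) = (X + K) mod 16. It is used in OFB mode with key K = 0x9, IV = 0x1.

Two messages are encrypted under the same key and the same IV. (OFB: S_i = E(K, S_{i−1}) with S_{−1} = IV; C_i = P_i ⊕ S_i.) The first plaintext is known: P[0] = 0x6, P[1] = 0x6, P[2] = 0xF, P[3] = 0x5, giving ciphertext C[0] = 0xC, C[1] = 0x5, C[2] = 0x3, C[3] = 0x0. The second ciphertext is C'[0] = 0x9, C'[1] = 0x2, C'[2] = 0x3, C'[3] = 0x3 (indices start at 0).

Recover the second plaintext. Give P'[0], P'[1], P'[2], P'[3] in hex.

In OFB with a reused IV, both messages share the same keystream S_i, so C_i ⊕ C'_i = P_i ⊕ P'_i and thus P'_i = P_i ⊕ C_i ⊕ C'_i.
P'[0]: 0x6 ⊕ 0xC ⊕ 0x9 = 0x3.
P'[1]: 0x6 ⊕ 0x5 ⊕ 0x2 = 0x1.
P'[2]: 0xF ⊕ 0x3 ⊕ 0x3 = 0xF.
P'[3]: 0x5 ⊕ 0x0 ⊕ 0x3 = 0x6.

P'[0] = 0x3, P'[1] = 0x1, P'[2] = 0xF, P'[3] = 0x6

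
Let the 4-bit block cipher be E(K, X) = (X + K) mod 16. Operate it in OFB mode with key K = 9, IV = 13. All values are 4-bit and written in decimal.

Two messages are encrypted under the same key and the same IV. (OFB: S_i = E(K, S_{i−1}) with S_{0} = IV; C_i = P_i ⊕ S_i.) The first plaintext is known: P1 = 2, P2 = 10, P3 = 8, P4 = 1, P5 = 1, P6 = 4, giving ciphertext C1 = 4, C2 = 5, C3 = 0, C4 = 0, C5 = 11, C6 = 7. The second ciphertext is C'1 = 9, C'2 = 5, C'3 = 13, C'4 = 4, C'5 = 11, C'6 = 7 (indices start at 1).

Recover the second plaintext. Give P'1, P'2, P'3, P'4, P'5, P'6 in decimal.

In OFB with a reused IV, both messages share the same keystream S_i, so C_i ⊕ C'_i = P_i ⊕ P'_i and thus P'_i = P_i ⊕ C_i ⊕ C'_i.
P'1: 2 ⊕ 4 ⊕ 9 = 15.
P'2: 10 ⊕ 5 ⊕ 5 = 10.
P'3: 8 ⊕ 0 ⊕ 13 = 5.
P'4: 1 ⊕ 0 ⊕ 4 = 5.
P'5: 1 ⊕ 11 ⊕ 11 = 1.
P'6: 4 ⊕ 7 ⊕ 7 = 4.

P'1 = 15, P'2 = 10, P'3 = 5, P'4 = 5, P'5 = 1, P'6 = 4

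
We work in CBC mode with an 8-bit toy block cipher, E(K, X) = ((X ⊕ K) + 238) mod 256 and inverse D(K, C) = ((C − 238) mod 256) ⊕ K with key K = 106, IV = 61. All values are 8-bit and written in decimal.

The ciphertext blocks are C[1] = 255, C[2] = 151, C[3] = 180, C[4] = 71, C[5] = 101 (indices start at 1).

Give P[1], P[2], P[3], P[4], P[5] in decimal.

CBC decryption: P_i = D(K, C_i) ⊕ C_{i−1}, with C_{0} = IV.
P[1]: D(K, 255) = 123; 123 ⊕ 61 = 70.
P[2]: D(K, 151) = 195; 195 ⊕ 255 = 60.
P[3]: D(K, 180) = 172; 172 ⊕ 151 = 59.
P[4]: D(K, 71) = 51; 51 ⊕ 180 = 135.
P[5]: D(K, 101) = 29; 29 ⊕ 71 = 90.

P[1] = 70, P[2] = 60, P[3] = 59, P[4] = 135, P[5] = 90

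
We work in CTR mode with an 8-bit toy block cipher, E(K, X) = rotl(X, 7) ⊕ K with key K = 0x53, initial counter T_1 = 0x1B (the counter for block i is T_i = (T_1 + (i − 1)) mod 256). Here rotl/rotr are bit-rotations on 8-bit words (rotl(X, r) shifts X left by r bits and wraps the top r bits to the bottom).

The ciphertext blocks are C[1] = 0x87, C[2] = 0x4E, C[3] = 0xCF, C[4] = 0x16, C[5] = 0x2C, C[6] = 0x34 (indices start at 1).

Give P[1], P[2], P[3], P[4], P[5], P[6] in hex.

CTR decryption: S_i = E(K, T_i) where T_i is the counter for block i; P_i = C_i ⊕ S_i.
P[1]: T = 0x1B, S = E(K, T) = 0xDE; 0x87 ⊕ 0xDE = 0x59.
P[2]: T = 0x1C, S = E(K, T) = 0x5D; 0x4E ⊕ 0x5D = 0x13.
P[3]: T = 0x1D, S = E(K, T) = 0xDD; 0xCF ⊕ 0xDD = 0x12.
P[4]: T = 0x1E, S = E(K, T) = 0x5C; 0x16 ⊕ 0x5C = 0x4A.
P[5]: T = 0x1F, S = E(K, T) = 0xDC; 0x2C ⊕ 0xDC = 0xF0.
P[6]: T = 0x20, S = E(K, T) = 0x43; 0x34 ⊕ 0x43 = 0x77.

P[1] = 0x59, P[2] = 0x13, P[3] = 0x12, P[4] = 0x4A, P[5] = 0xF0, P[6] = 0x77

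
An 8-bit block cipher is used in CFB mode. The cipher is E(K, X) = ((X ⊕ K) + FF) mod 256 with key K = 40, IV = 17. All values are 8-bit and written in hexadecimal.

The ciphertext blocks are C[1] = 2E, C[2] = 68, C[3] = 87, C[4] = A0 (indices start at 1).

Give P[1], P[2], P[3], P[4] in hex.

P[1] = 78, P[2] = 05, P[3] = A0, P[4] = 66

CFB decryption: P_i = C_i ⊕ E(K, C_{i−1}), with C_{0} = IV.
P[1]: E(K, 17) = 56; 2E ⊕ 56 = 78.
P[2]: E(K, 2E) = 6D; 68 ⊕ 6D = 05.
P[3]: E(K, 68) = 27; 87 ⊕ 27 = A0.
P[4]: E(K, 87) = C6; A0 ⊕ C6 = 66.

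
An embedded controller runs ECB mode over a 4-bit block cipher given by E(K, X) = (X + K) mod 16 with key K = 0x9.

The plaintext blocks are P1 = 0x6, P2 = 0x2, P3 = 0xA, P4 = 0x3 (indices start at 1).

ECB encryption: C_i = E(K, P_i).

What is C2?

C2 = 0xB

C2: E(K, 0x2) = 0xB.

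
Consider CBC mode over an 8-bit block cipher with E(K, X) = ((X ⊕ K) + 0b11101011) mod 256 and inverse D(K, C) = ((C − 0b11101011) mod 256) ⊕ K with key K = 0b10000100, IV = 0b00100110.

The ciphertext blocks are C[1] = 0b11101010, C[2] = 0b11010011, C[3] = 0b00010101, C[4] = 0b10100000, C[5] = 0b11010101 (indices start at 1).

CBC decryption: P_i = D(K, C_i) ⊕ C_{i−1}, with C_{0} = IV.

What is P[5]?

P[5] = 0b11001110

P[5]: D(K, 0b11010101) = 0b01101110; 0b01101110 ⊕ 0b10100000 = 0b11001110.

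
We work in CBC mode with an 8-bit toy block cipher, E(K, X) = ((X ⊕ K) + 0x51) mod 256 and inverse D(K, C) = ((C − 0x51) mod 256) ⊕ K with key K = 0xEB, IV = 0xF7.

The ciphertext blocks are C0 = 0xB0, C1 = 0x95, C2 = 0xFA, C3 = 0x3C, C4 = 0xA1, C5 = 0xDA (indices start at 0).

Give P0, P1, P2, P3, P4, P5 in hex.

P0 = 0x43, P1 = 0x1F, P2 = 0xD7, P3 = 0xFA, P4 = 0x87, P5 = 0xC3

CBC decryption: P_i = D(K, C_i) ⊕ C_{i−1}, with C_{−1} = IV.
P0: D(K, 0xB0) = 0xB4; 0xB4 ⊕ 0xF7 = 0x43.
P1: D(K, 0x95) = 0xAF; 0xAF ⊕ 0xB0 = 0x1F.
P2: D(K, 0xFA) = 0x42; 0x42 ⊕ 0x95 = 0xD7.
P3: D(K, 0x3C) = 0x00; 0x00 ⊕ 0xFA = 0xFA.
P4: D(K, 0xA1) = 0xBB; 0xBB ⊕ 0x3C = 0x87.
P5: D(K, 0xDA) = 0x62; 0x62 ⊕ 0xA1 = 0xC3.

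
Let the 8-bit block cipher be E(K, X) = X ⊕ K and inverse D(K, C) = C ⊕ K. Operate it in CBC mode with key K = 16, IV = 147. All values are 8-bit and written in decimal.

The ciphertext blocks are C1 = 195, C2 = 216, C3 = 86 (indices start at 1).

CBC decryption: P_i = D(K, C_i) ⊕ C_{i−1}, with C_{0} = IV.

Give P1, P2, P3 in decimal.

P1: D(K, 195) = 211; 211 ⊕ 147 = 64.
P2: D(K, 216) = 200; 200 ⊕ 195 = 11.
P3: D(K, 86) = 70; 70 ⊕ 216 = 158.

P1 = 64, P2 = 11, P3 = 158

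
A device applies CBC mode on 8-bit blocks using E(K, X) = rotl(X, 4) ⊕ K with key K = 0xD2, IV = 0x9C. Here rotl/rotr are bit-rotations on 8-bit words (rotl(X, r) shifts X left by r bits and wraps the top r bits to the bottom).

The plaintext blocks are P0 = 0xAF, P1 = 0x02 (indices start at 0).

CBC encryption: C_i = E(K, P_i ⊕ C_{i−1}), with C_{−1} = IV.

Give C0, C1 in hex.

C0 = 0xE1, C1 = 0xEC

C0: P0 ⊕ 0x9C = 0x33; E(K, 0x33) = 0xE1.
C1: P1 ⊕ 0xE1 = 0xE3; E(K, 0xE3) = 0xEC.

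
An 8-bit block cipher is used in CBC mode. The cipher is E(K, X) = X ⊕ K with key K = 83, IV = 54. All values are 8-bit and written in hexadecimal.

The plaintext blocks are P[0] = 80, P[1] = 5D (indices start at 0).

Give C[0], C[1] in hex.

C[0] = 57, C[1] = 89

CBC encryption: C_i = E(K, P_i ⊕ C_{i−1}), with C_{−1} = IV.
C[0]: P[0] ⊕ 54 = D4; E(K, D4) = 57.
C[1]: P[1] ⊕ 57 = 0A; E(K, 0A) = 89.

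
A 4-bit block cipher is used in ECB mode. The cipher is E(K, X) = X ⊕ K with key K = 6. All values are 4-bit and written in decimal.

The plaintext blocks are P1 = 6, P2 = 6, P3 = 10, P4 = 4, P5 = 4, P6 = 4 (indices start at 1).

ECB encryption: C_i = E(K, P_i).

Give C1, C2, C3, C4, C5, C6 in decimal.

C1 = 0, C2 = 0, C3 = 12, C4 = 2, C5 = 2, C6 = 2

C1: E(K, 6) = 0.
C2: E(K, 6) = 0.
C3: E(K, 10) = 12.
C4: E(K, 4) = 2.
C5: E(K, 4) = 2.
C6: E(K, 4) = 2.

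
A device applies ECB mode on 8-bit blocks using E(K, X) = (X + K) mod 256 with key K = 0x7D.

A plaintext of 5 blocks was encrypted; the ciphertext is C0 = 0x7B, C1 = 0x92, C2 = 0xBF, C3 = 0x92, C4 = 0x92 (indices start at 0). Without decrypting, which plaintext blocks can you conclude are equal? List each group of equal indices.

P1 = P3 = P4

ECB encrypts each block independently with the same key, so equal ciphertext blocks imply equal plaintext blocks.
C1 = C3 = C4 = 0x92, so P1 = P3 = P4.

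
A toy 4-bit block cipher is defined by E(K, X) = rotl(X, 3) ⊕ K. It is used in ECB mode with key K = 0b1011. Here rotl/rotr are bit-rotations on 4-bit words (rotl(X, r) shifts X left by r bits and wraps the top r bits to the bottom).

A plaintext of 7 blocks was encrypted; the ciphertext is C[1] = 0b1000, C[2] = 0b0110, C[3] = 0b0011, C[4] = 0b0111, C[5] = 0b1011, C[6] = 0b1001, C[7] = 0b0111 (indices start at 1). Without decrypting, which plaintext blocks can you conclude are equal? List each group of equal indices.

ECB encrypts each block independently with the same key, so equal ciphertext blocks imply equal plaintext blocks.
C[4] = C[7] = 0b0111, so P[4] = P[7].

P[4] = P[7]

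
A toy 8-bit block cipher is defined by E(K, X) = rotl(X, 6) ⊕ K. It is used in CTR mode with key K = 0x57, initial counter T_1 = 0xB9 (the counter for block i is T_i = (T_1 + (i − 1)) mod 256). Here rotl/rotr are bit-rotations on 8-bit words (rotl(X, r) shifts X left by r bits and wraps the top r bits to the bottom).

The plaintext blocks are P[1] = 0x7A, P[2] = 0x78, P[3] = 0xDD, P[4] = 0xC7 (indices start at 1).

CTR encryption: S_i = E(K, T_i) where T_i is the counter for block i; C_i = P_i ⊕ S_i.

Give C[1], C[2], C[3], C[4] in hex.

C[1]: T = 0xB9, S = E(K, T) = 0x39; 0x7A ⊕ 0x39 = 0x43.
C[2]: T = 0xBA, S = E(K, T) = 0xF9; 0x78 ⊕ 0xF9 = 0x81.
C[3]: T = 0xBB, S = E(K, T) = 0xB9; 0xDD ⊕ 0xB9 = 0x64.
C[4]: T = 0xBC, S = E(K, T) = 0x78; 0xC7 ⊕ 0x78 = 0xBF.

C[1] = 0x43, C[2] = 0x81, C[3] = 0x64, C[4] = 0xBF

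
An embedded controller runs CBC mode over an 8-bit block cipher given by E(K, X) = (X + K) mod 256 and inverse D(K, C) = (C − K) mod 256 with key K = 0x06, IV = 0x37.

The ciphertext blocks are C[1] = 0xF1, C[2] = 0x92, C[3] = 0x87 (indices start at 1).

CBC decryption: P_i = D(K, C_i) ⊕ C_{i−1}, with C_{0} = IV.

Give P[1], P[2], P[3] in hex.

P[1]: D(K, 0xF1) = 0xEB; 0xEB ⊕ 0x37 = 0xDC.
P[2]: D(K, 0x92) = 0x8C; 0x8C ⊕ 0xF1 = 0x7D.
P[3]: D(K, 0x87) = 0x81; 0x81 ⊕ 0x92 = 0x13.

P[1] = 0xDC, P[2] = 0x7D, P[3] = 0x13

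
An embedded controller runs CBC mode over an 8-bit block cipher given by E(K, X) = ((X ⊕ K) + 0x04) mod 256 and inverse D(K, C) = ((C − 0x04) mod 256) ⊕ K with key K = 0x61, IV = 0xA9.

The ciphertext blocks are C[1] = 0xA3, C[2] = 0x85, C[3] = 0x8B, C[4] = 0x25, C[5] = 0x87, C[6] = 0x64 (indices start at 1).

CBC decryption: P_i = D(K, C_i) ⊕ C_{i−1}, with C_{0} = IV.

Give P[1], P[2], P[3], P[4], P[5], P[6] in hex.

P[1] = 0x57, P[2] = 0x43, P[3] = 0x63, P[4] = 0xCB, P[5] = 0xC7, P[6] = 0x86

P[1]: D(K, 0xA3) = 0xFE; 0xFE ⊕ 0xA9 = 0x57.
P[2]: D(K, 0x85) = 0xE0; 0xE0 ⊕ 0xA3 = 0x43.
P[3]: D(K, 0x8B) = 0xE6; 0xE6 ⊕ 0x85 = 0x63.
P[4]: D(K, 0x25) = 0x40; 0x40 ⊕ 0x8B = 0xCB.
P[5]: D(K, 0x87) = 0xE2; 0xE2 ⊕ 0x25 = 0xC7.
P[6]: D(K, 0x64) = 0x01; 0x01 ⊕ 0x87 = 0x86.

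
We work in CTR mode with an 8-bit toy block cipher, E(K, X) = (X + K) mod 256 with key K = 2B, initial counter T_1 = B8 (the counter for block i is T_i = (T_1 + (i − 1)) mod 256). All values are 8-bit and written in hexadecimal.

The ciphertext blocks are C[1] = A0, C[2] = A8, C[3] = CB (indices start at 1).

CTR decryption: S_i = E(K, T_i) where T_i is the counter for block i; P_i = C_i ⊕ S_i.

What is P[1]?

P[1] = 43

P[1]: T = B8, S = E(K, T) = E3; A0 ⊕ E3 = 43.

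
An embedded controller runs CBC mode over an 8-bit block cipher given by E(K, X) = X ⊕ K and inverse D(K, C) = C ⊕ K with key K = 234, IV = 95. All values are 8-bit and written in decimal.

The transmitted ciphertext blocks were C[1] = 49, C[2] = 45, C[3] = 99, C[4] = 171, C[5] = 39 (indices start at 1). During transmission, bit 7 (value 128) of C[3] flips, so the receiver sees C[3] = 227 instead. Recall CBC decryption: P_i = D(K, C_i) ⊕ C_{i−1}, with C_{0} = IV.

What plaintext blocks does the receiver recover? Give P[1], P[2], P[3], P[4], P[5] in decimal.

P[1] = 132, P[2] = 246, P[3] = 36, P[4] = 162, P[5] = 102

Only C[3] changed, to 227. In CBC, a change in C_i garbles P_i and flips the same bit in P_{i+1}. Decrypting the received ciphertext:
P[1]: D(K, 49) = 219; 219 ⊕ 95 = 132.
P[2]: D(K, 45) = 199; 199 ⊕ 49 = 246.
P[3]: D(K, 227) = 9; 9 ⊕ 45 = 36.
P[4]: D(K, 171) = 65; 65 ⊕ 227 = 162.
P[5]: D(K, 39) = 205; 205 ⊕ 171 = 102.
Blocks that differ from the original plaintext: P[3], P[4].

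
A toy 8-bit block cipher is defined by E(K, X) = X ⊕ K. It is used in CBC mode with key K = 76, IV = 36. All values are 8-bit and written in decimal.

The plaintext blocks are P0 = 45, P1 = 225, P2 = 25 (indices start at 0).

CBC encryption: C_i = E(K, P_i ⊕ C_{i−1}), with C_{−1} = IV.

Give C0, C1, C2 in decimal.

C0: P0 ⊕ 36 = 9; E(K, 9) = 69.
C1: P1 ⊕ 69 = 164; E(K, 164) = 232.
C2: P2 ⊕ 232 = 241; E(K, 241) = 189.

C0 = 69, C1 = 232, C2 = 189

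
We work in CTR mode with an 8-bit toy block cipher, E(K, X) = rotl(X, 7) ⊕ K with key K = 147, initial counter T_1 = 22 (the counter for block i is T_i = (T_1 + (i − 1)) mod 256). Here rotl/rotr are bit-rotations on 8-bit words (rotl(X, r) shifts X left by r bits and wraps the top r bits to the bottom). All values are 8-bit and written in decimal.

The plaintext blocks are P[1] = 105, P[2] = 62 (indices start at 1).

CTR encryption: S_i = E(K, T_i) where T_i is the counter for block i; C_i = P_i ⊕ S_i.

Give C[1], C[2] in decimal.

C[1]: T = 22, S = E(K, T) = 152; 105 ⊕ 152 = 241.
C[2]: T = 23, S = E(K, T) = 24; 62 ⊕ 24 = 38.

C[1] = 241, C[2] = 38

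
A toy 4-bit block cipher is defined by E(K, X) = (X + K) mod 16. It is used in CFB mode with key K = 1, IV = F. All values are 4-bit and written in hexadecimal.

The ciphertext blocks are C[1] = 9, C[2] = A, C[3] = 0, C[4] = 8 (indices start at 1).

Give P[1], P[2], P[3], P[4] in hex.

CFB decryption: P_i = C_i ⊕ E(K, C_{i−1}), with C_{0} = IV.
P[1]: E(K, F) = 0; 9 ⊕ 0 = 9.
P[2]: E(K, 9) = A; A ⊕ A = 0.
P[3]: E(K, A) = B; 0 ⊕ B = B.
P[4]: E(K, 0) = 1; 8 ⊕ 1 = 9.

P[1] = 9, P[2] = 0, P[3] = B, P[4] = 9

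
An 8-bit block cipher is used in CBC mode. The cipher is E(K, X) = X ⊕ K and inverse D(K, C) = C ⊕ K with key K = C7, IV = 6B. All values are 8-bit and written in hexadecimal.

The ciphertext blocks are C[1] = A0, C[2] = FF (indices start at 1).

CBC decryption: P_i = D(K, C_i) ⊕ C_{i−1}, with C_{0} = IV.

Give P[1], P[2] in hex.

P[1] = 0C, P[2] = 98

P[1]: D(K, A0) = 67; 67 ⊕ 6B = 0C.
P[2]: D(K, FF) = 38; 38 ⊕ A0 = 98.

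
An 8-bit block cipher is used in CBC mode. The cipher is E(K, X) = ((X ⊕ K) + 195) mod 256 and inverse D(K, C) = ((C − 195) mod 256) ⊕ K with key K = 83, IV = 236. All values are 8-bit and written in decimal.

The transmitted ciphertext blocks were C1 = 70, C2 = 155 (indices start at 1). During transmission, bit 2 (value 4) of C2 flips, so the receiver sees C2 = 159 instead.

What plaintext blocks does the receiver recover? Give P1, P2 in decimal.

CBC decryption: P_i = D(K, C_i) ⊕ C_{i−1}, with C_{0} = IV.
Only C2 changed, to 159. In CBC, a change in C_i garbles P_i and flips the same bit in P_{i+1}. Decrypting the received ciphertext:
P1: D(K, 70) = 208; 208 ⊕ 236 = 60.
P2: D(K, 159) = 143; 143 ⊕ 70 = 201.
Blocks that differ from the original plaintext: P2.

P1 = 60, P2 = 201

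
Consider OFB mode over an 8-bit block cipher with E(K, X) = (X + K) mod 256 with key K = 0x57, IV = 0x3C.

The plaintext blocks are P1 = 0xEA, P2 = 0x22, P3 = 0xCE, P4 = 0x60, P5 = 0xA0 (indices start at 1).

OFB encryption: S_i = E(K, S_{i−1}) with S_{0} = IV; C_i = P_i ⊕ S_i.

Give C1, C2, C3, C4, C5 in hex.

C1: S = E(K, 0x3C) = 0x93; 0xEA ⊕ 0x93 = 0x79.
C2: S = E(K, 0x93) = 0xEA; 0x22 ⊕ 0xEA = 0xC8.
C3: S = E(K, 0xEA) = 0x41; 0xCE ⊕ 0x41 = 0x8F.
C4: S = E(K, 0x41) = 0x98; 0x60 ⊕ 0x98 = 0xF8.
C5: S = E(K, 0x98) = 0xEF; 0xA0 ⊕ 0xEF = 0x4F.

C1 = 0x79, C2 = 0xC8, C3 = 0x8F, C4 = 0xF8, C5 = 0x4F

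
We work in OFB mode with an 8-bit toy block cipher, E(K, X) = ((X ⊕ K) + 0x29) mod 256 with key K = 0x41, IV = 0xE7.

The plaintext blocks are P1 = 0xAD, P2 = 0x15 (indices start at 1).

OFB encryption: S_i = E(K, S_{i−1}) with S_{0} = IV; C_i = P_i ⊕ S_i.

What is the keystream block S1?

0xCF

C1: S = E(K, 0xE7) = 0xCF; 0xAD ⊕ 0xCF = 0x62.
So S1 = 0xCF.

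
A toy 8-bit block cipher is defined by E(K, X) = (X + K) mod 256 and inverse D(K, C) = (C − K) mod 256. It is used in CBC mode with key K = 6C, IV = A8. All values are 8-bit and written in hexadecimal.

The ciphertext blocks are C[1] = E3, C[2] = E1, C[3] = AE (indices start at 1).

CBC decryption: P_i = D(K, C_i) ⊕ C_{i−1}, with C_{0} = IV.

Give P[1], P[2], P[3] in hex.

P[1]: D(K, E3) = 77; 77 ⊕ A8 = DF.
P[2]: D(K, E1) = 75; 75 ⊕ E3 = 96.
P[3]: D(K, AE) = 42; 42 ⊕ E1 = A3.

P[1] = DF, P[2] = 96, P[3] = A3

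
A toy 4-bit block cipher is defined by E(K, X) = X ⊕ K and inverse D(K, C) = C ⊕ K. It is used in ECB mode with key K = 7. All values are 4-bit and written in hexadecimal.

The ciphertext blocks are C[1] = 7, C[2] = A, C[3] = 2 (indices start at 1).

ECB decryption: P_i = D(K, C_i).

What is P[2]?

P[2] = D

P[2]: D(K, A) = D.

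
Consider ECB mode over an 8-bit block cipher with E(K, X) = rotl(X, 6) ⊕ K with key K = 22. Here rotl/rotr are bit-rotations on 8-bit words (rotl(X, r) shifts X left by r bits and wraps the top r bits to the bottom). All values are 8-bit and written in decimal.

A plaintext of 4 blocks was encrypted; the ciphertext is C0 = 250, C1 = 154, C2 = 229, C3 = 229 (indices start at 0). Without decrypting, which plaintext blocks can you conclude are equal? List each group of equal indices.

P2 = P3

ECB encrypts each block independently with the same key, so equal ciphertext blocks imply equal plaintext blocks.
C2 = C3 = 229, so P2 = P3.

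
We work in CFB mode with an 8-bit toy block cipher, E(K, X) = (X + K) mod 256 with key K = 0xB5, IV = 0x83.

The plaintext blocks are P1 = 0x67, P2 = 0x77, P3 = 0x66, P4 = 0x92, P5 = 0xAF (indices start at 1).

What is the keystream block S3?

CFB encryption: C_i = P_i ⊕ E(K, C_{i−1}), with C_{0} = IV.
C1: E(K, 0x83) = 0x38; 0x67 ⊕ 0x38 = 0x5F.
C2: E(K, 0x5F) = 0x14; 0x77 ⊕ 0x14 = 0x63.
C3: E(K, 0x63) = 0x18; 0x66 ⊕ 0x18 = 0x7E.
So S3 = 0x18.

0x18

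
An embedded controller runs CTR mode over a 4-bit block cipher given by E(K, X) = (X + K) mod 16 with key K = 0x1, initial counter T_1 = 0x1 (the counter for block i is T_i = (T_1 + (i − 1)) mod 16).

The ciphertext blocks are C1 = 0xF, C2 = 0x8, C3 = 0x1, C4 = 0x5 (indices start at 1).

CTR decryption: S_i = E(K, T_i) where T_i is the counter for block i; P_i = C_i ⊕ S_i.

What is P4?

P4: T = 0x4, S = E(K, T) = 0x5; 0x5 ⊕ 0x5 = 0x0.

P4 = 0x0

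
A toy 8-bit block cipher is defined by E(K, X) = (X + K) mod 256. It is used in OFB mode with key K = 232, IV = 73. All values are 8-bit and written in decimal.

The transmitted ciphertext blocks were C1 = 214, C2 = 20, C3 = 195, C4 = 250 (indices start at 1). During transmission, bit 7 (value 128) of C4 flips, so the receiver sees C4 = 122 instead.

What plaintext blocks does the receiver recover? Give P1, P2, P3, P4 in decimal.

P1 = 231, P2 = 13, P3 = 194, P4 = 147

OFB decryption: S_i = E(K, S_{i−1}) with S_{0} = IV; P_i = C_i ⊕ S_i.
Only C4 changed, to 122. In OFB, a change in C_i flips the same bit in P_i only; the keystream is unaffected. Decrypting the received ciphertext:
P1: S = E(K, 73) = 49; 214 ⊕ 49 = 231.
P2: S = E(K, 49) = 25; 20 ⊕ 25 = 13.
P3: S = E(K, 25) = 1; 195 ⊕ 1 = 194.
P4: S = E(K, 1) = 233; 122 ⊕ 233 = 147.
Blocks that differ from the original plaintext: P4.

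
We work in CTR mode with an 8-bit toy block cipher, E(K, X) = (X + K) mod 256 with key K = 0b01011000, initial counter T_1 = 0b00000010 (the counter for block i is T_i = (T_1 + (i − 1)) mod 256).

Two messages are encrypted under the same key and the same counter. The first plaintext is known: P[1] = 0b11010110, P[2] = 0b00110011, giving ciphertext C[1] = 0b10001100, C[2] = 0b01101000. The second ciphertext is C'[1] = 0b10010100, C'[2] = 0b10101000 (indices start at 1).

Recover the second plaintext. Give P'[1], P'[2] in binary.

In CTR with a reused counter, both messages share the same keystream S_i, so C_i ⊕ C'_i = P_i ⊕ P'_i and thus P'_i = P_i ⊕ C_i ⊕ C'_i.
P'[1]: 0b11010110 ⊕ 0b10001100 ⊕ 0b10010100 = 0b11001110.
P'[2]: 0b00110011 ⊕ 0b01101000 ⊕ 0b10101000 = 0b11110011.

P'[1] = 0b11001110, P'[2] = 0b11110011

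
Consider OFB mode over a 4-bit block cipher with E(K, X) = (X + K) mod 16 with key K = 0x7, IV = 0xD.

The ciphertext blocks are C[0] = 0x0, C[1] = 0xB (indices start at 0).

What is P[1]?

OFB decryption: S_i = E(K, S_{i−1}) with S_{−1} = IV; P_i = C_i ⊕ S_i.
P[0]: S = E(K, 0xD) = 0x4; 0x0 ⊕ 0x4 = 0x4.
P[1]: S = E(K, 0x4) = 0xB; 0xB ⊕ 0xB = 0x0.

P[1] = 0x0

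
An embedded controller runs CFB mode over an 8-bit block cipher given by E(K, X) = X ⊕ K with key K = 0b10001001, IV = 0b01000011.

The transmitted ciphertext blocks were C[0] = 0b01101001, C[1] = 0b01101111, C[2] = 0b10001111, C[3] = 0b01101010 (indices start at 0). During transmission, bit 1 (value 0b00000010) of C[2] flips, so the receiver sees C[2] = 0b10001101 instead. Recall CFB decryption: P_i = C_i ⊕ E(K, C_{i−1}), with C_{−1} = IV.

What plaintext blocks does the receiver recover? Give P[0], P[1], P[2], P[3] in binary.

Only C[2] changed, to 0b10001101. In CFB, a change in C_i flips the same bit in P_i and garbles P_{i+1}. Decrypting the received ciphertext:
P[0]: E(K, 0b01000011) = 0b11001010; 0b01101001 ⊕ 0b11001010 = 0b10100011.
P[1]: E(K, 0b01101001) = 0b11100000; 0b01101111 ⊕ 0b11100000 = 0b10001111.
P[2]: E(K, 0b01101111) = 0b11100110; 0b10001101 ⊕ 0b11100110 = 0b01101011.
P[3]: E(K, 0b10001101) = 0b00000100; 0b01101010 ⊕ 0b00000100 = 0b01101110.
Blocks that differ from the original plaintext: P[2], P[3].

P[0] = 0b10100011, P[1] = 0b10001111, P[2] = 0b01101011, P[3] = 0b01101110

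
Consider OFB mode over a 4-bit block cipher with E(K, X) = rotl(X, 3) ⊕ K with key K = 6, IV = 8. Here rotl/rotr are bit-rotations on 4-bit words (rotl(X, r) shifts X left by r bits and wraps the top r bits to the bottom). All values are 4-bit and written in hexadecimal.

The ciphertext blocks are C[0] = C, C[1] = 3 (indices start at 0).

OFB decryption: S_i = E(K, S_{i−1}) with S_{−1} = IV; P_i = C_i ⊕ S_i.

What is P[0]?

P[0]: S = E(K, 8) = 2; C ⊕ 2 = E.

P[0] = E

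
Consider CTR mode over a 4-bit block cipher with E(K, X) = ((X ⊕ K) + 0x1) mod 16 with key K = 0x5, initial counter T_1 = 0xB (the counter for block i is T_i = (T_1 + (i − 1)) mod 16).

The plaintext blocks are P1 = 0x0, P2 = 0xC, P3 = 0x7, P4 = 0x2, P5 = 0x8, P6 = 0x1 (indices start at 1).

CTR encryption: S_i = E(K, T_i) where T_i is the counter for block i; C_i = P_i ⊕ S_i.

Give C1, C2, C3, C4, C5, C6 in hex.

C1 = 0xF, C2 = 0x6, C3 = 0xE, C4 = 0xE, C5 = 0x3, C6 = 0x7

C1: T = 0xB, S = E(K, T) = 0xF; 0x0 ⊕ 0xF = 0xF.
C2: T = 0xC, S = E(K, T) = 0xA; 0xC ⊕ 0xA = 0x6.
C3: T = 0xD, S = E(K, T) = 0x9; 0x7 ⊕ 0x9 = 0xE.
C4: T = 0xE, S = E(K, T) = 0xC; 0x2 ⊕ 0xC = 0xE.
C5: T = 0xF, S = E(K, T) = 0xB; 0x8 ⊕ 0xB = 0x3.
C6: T = 0x0, S = E(K, T) = 0x6; 0x1 ⊕ 0x6 = 0x7.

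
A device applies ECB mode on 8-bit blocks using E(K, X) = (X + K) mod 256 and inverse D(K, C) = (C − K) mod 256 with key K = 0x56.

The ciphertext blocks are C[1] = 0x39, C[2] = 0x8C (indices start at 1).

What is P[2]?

P[2] = 0x36

ECB decryption: P_i = D(K, C_i).
P[2]: D(K, 0x8C) = 0x36.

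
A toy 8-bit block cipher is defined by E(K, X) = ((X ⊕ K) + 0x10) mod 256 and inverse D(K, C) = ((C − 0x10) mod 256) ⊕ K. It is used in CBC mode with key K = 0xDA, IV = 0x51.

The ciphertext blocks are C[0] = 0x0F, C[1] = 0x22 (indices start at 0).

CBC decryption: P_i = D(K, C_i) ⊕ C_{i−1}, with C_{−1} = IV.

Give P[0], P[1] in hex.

P[0] = 0x74, P[1] = 0xC7

P[0]: D(K, 0x0F) = 0x25; 0x25 ⊕ 0x51 = 0x74.
P[1]: D(K, 0x22) = 0xC8; 0xC8 ⊕ 0x0F = 0xC7.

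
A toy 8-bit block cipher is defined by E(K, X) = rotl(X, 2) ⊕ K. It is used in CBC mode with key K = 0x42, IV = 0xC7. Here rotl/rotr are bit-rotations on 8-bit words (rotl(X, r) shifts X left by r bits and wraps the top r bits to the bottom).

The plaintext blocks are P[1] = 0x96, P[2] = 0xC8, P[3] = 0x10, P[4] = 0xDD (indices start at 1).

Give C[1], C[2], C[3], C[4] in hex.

CBC encryption: C_i = E(K, P_i ⊕ C_{i−1}), with C_{0} = IV.
C[1]: P[1] ⊕ 0xC7 = 0x51; E(K, 0x51) = 0x07.
C[2]: P[2] ⊕ 0x07 = 0xCF; E(K, 0xCF) = 0x7D.
C[3]: P[3] ⊕ 0x7D = 0x6D; E(K, 0x6D) = 0xF7.
C[4]: P[4] ⊕ 0xF7 = 0x2A; E(K, 0x2A) = 0xEA.

C[1] = 0x07, C[2] = 0x7D, C[3] = 0xF7, C[4] = 0xEA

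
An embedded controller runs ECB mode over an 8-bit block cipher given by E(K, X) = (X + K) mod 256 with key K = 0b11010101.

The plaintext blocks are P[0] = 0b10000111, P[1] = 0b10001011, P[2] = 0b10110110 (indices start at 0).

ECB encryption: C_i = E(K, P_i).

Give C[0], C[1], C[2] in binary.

C[0] = 0b01011100, C[1] = 0b01100000, C[2] = 0b10001011

C[0]: E(K, 0b10000111) = 0b01011100.
C[1]: E(K, 0b10001011) = 0b01100000.
C[2]: E(K, 0b10110110) = 0b10001011.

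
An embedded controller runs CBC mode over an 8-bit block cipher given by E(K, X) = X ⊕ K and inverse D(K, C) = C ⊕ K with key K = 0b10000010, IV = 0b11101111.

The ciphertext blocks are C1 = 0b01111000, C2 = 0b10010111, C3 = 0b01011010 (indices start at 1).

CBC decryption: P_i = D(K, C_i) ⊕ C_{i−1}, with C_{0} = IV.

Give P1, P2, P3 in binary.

P1 = 0b00010101, P2 = 0b01101101, P3 = 0b01001111

P1: D(K, 0b01111000) = 0b11111010; 0b11111010 ⊕ 0b11101111 = 0b00010101.
P2: D(K, 0b10010111) = 0b00010101; 0b00010101 ⊕ 0b01111000 = 0b01101101.
P3: D(K, 0b01011010) = 0b11011000; 0b11011000 ⊕ 0b10010111 = 0b01001111.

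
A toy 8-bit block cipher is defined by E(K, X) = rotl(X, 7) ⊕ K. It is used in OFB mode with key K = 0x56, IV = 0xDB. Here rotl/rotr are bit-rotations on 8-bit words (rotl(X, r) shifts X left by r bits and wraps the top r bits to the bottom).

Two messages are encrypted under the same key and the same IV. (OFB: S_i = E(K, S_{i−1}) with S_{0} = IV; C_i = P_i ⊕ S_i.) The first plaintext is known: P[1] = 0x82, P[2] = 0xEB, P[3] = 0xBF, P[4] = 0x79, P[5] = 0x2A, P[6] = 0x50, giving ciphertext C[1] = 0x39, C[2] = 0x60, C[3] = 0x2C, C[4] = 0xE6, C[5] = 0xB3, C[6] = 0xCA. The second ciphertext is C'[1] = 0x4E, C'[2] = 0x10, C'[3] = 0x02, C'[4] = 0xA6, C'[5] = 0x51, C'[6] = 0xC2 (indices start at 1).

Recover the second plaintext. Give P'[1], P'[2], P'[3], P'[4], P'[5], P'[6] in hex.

P'[1] = 0xF5, P'[2] = 0x9B, P'[3] = 0x91, P'[4] = 0x39, P'[5] = 0xC8, P'[6] = 0x58

In OFB with a reused IV, both messages share the same keystream S_i, so C_i ⊕ C'_i = P_i ⊕ P'_i and thus P'_i = P_i ⊕ C_i ⊕ C'_i.
P'[1]: 0x82 ⊕ 0x39 ⊕ 0x4E = 0xF5.
P'[2]: 0xEB ⊕ 0x60 ⊕ 0x10 = 0x9B.
P'[3]: 0xBF ⊕ 0x2C ⊕ 0x02 = 0x91.
P'[4]: 0x79 ⊕ 0xE6 ⊕ 0xA6 = 0x39.
P'[5]: 0x2A ⊕ 0xB3 ⊕ 0x51 = 0xC8.
P'[6]: 0x50 ⊕ 0xCA ⊕ 0xC2 = 0x58.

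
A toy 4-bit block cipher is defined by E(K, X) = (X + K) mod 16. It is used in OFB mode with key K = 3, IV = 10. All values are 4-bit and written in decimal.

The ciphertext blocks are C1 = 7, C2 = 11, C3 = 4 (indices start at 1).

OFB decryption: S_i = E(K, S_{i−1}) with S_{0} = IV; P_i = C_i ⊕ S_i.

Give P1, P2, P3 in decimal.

P1 = 10, P2 = 11, P3 = 7

P1: S = E(K, 10) = 13; 7 ⊕ 13 = 10.
P2: S = E(K, 13) = 0; 11 ⊕ 0 = 11.
P3: S = E(K, 0) = 3; 4 ⊕ 3 = 7.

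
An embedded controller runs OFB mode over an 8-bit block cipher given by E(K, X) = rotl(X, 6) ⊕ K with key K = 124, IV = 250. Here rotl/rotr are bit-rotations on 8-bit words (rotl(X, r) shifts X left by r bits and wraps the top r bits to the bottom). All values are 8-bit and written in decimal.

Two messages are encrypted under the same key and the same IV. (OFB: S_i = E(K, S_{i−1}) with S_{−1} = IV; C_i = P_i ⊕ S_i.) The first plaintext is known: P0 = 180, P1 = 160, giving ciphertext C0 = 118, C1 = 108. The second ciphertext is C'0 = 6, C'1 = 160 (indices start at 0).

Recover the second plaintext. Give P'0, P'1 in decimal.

P'0 = 196, P'1 = 108

In OFB with a reused IV, both messages share the same keystream S_i, so C_i ⊕ C'_i = P_i ⊕ P'_i and thus P'_i = P_i ⊕ C_i ⊕ C'_i.
P'0: 180 ⊕ 118 ⊕ 6 = 196.
P'1: 160 ⊕ 108 ⊕ 160 = 108.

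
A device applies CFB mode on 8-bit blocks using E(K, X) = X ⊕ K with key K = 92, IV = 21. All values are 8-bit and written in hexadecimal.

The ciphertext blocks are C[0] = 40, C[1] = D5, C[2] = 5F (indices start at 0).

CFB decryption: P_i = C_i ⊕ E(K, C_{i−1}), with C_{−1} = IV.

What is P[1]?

P[1]: E(K, 40) = D2; D5 ⊕ D2 = 07.

P[1] = 07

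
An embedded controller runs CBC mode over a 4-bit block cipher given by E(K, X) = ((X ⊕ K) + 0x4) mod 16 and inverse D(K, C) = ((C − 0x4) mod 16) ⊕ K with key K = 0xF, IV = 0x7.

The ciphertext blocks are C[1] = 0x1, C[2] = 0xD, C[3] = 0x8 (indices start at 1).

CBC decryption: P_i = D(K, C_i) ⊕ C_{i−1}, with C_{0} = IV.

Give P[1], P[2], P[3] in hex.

P[1] = 0x5, P[2] = 0x7, P[3] = 0x6

P[1]: D(K, 0x1) = 0x2; 0x2 ⊕ 0x7 = 0x5.
P[2]: D(K, 0xD) = 0x6; 0x6 ⊕ 0x1 = 0x7.
P[3]: D(K, 0x8) = 0xB; 0xB ⊕ 0xD = 0x6.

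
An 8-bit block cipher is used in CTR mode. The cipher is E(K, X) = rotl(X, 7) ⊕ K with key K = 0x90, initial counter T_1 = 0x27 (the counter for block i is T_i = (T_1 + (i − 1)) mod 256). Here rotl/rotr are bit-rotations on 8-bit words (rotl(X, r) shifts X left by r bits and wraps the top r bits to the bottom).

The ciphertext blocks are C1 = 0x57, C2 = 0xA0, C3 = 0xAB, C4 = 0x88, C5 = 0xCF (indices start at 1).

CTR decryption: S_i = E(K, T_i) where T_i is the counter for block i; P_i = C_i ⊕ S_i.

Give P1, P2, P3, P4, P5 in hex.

P1 = 0x54, P2 = 0x24, P3 = 0xAF, P4 = 0x0D, P5 = 0xCA

P1: T = 0x27, S = E(K, T) = 0x03; 0x57 ⊕ 0x03 = 0x54.
P2: T = 0x28, S = E(K, T) = 0x84; 0xA0 ⊕ 0x84 = 0x24.
P3: T = 0x29, S = E(K, T) = 0x04; 0xAB ⊕ 0x04 = 0xAF.
P4: T = 0x2A, S = E(K, T) = 0x85; 0x88 ⊕ 0x85 = 0x0D.
P5: T = 0x2B, S = E(K, T) = 0x05; 0xCF ⊕ 0x05 = 0xCA.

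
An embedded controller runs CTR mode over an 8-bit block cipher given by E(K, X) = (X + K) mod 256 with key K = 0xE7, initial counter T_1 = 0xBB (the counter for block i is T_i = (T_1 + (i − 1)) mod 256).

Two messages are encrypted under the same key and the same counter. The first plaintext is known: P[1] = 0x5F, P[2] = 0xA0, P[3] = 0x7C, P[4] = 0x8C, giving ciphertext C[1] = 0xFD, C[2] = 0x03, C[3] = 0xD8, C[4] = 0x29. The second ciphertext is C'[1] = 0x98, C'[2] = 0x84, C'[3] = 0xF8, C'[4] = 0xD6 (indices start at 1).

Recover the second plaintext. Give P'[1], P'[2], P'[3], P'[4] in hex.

P'[1] = 0x3A, P'[2] = 0x27, P'[3] = 0x5C, P'[4] = 0x73

In CTR with a reused counter, both messages share the same keystream S_i, so C_i ⊕ C'_i = P_i ⊕ P'_i and thus P'_i = P_i ⊕ C_i ⊕ C'_i.
P'[1]: 0x5F ⊕ 0xFD ⊕ 0x98 = 0x3A.
P'[2]: 0xA0 ⊕ 0x03 ⊕ 0x84 = 0x27.
P'[3]: 0x7C ⊕ 0xD8 ⊕ 0xF8 = 0x5C.
P'[4]: 0x8C ⊕ 0x29 ⊕ 0xD6 = 0x73.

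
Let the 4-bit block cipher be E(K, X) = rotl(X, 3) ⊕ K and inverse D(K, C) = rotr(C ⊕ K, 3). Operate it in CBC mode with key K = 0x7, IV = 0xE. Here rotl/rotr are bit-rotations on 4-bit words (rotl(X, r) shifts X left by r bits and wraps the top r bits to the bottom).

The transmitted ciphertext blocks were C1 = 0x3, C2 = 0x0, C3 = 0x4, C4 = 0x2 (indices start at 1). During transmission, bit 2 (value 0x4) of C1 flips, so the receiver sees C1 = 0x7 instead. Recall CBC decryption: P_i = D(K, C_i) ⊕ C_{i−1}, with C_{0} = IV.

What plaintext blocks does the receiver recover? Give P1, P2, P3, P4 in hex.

P1 = 0xE, P2 = 0x9, P3 = 0x6, P4 = 0xE

Only C1 changed, to 0x7. In CBC, a change in C_i garbles P_i and flips the same bit in P_{i+1}. Decrypting the received ciphertext:
P1: D(K, 0x7) = 0x0; 0x0 ⊕ 0xE = 0xE.
P2: D(K, 0x0) = 0xE; 0xE ⊕ 0x7 = 0x9.
P3: D(K, 0x4) = 0x6; 0x6 ⊕ 0x0 = 0x6.
P4: D(K, 0x2) = 0xA; 0xA ⊕ 0x4 = 0xE.
Blocks that differ from the original plaintext: P1, P2.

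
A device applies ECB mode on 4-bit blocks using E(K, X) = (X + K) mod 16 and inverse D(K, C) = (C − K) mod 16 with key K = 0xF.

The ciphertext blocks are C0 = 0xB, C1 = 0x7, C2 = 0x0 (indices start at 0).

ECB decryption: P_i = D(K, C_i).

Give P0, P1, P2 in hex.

P0 = 0xC, P1 = 0x8, P2 = 0x1

P0: D(K, 0xB) = 0xC.
P1: D(K, 0x7) = 0x8.
P2: D(K, 0x0) = 0x1.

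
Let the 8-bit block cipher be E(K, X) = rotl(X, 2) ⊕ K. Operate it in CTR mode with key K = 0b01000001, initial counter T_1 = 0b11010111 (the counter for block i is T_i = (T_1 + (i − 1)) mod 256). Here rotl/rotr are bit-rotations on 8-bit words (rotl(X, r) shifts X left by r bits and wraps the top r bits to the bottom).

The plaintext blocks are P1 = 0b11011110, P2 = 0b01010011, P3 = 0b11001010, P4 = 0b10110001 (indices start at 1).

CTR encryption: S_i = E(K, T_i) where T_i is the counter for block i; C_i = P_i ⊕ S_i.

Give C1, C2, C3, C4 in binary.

C1: T = 0b11010111, S = E(K, T) = 0b00011110; 0b11011110 ⊕ 0b00011110 = 0b11000000.
C2: T = 0b11011000, S = E(K, T) = 0b00100010; 0b01010011 ⊕ 0b00100010 = 0b01110001.
C3: T = 0b11011001, S = E(K, T) = 0b00100110; 0b11001010 ⊕ 0b00100110 = 0b11101100.
C4: T = 0b11011010, S = E(K, T) = 0b00101010; 0b10110001 ⊕ 0b00101010 = 0b10011011.

C1 = 0b11000000, C2 = 0b01110001, C3 = 0b11101100, C4 = 0b10011011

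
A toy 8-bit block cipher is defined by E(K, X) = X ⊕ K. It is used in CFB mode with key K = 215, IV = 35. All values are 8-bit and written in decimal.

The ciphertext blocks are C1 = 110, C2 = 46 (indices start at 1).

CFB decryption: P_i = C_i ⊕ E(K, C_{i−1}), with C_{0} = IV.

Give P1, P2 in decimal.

P1 = 154, P2 = 151

P1: E(K, 35) = 244; 110 ⊕ 244 = 154.
P2: E(K, 110) = 185; 46 ⊕ 185 = 151.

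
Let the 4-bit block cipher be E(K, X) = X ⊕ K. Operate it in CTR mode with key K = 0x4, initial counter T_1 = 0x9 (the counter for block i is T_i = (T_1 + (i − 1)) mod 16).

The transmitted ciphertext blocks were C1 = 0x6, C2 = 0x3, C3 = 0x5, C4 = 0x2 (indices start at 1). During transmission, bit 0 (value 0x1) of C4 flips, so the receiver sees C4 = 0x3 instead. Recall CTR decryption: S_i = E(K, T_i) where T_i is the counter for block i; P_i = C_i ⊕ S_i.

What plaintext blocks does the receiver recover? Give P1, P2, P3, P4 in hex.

Only C4 changed, to 0x3. In CTR, a change in C_i flips the same bit in P_i only; the keystream is unaffected. Decrypting the received ciphertext:
P1: T = 0x9, S = E(K, T) = 0xD; 0x6 ⊕ 0xD = 0xB.
P2: T = 0xA, S = E(K, T) = 0xE; 0x3 ⊕ 0xE = 0xD.
P3: T = 0xB, S = E(K, T) = 0xF; 0x5 ⊕ 0xF = 0xA.
P4: T = 0xC, S = E(K, T) = 0x8; 0x3 ⊕ 0x8 = 0xB.
Blocks that differ from the original plaintext: P4.

P1 = 0xB, P2 = 0xD, P3 = 0xA, P4 = 0xB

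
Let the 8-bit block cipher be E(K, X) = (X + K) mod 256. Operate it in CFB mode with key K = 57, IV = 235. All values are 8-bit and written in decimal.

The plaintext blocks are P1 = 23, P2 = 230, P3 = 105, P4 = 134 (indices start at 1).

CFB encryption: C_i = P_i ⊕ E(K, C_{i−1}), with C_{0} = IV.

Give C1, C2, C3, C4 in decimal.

C1: E(K, 235) = 36; 23 ⊕ 36 = 51.
C2: E(K, 51) = 108; 230 ⊕ 108 = 138.
C3: E(K, 138) = 195; 105 ⊕ 195 = 170.
C4: E(K, 170) = 227; 134 ⊕ 227 = 101.

C1 = 51, C2 = 138, C3 = 170, C4 = 101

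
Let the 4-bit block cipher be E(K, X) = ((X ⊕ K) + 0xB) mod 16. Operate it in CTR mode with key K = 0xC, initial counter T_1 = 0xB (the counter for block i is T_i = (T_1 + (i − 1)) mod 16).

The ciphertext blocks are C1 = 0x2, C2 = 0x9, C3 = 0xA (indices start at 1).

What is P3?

CTR decryption: S_i = E(K, T_i) where T_i is the counter for block i; P_i = C_i ⊕ S_i.
P3: T = 0xD, S = E(K, T) = 0xC; 0xA ⊕ 0xC = 0x6.

P3 = 0x6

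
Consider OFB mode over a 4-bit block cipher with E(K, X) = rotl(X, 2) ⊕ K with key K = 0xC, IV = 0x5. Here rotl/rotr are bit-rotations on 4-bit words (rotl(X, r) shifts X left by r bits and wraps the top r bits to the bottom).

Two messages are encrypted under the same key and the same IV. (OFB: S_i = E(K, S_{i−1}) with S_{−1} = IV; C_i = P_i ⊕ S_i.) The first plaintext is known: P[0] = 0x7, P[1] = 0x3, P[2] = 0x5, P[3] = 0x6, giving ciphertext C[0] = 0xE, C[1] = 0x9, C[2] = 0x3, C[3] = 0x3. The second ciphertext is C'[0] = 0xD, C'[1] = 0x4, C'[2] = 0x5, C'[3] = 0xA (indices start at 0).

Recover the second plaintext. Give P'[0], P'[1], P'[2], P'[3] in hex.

In OFB with a reused IV, both messages share the same keystream S_i, so C_i ⊕ C'_i = P_i ⊕ P'_i and thus P'_i = P_i ⊕ C_i ⊕ C'_i.
P'[0]: 0x7 ⊕ 0xE ⊕ 0xD = 0x4.
P'[1]: 0x3 ⊕ 0x9 ⊕ 0x4 = 0xE.
P'[2]: 0x5 ⊕ 0x3 ⊕ 0x5 = 0x3.
P'[3]: 0x6 ⊕ 0x3 ⊕ 0xA = 0xF.

P'[0] = 0x4, P'[1] = 0xE, P'[2] = 0x3, P'[3] = 0xF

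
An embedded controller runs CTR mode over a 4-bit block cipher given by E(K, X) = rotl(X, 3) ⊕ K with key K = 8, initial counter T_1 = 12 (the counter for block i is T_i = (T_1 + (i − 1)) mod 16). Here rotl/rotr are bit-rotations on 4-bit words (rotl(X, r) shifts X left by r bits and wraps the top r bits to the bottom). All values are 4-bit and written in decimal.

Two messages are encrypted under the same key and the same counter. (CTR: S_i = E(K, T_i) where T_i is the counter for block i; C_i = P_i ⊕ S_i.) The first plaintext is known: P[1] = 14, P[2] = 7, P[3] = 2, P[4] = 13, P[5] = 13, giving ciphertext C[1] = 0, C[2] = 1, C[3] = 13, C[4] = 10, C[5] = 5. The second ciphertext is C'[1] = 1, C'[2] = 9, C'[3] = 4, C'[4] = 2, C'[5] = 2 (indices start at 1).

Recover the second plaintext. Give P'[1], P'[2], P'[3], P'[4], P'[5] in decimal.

P'[1] = 15, P'[2] = 15, P'[3] = 11, P'[4] = 5, P'[5] = 10

In CTR with a reused counter, both messages share the same keystream S_i, so C_i ⊕ C'_i = P_i ⊕ P'_i and thus P'_i = P_i ⊕ C_i ⊕ C'_i.
P'[1]: 14 ⊕ 0 ⊕ 1 = 15.
P'[2]: 7 ⊕ 1 ⊕ 9 = 15.
P'[3]: 2 ⊕ 13 ⊕ 4 = 11.
P'[4]: 13 ⊕ 10 ⊕ 2 = 5.
P'[5]: 13 ⊕ 5 ⊕ 2 = 10.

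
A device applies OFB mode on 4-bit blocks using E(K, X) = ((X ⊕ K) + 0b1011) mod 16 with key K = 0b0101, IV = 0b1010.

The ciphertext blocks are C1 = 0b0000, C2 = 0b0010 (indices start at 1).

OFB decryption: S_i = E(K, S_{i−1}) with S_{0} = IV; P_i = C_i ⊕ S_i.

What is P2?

P2 = 0b1000

P1: S = E(K, 0b1010) = 0b1010; 0b0000 ⊕ 0b1010 = 0b1010.
P2: S = E(K, 0b1010) = 0b1010; 0b0010 ⊕ 0b1010 = 0b1000.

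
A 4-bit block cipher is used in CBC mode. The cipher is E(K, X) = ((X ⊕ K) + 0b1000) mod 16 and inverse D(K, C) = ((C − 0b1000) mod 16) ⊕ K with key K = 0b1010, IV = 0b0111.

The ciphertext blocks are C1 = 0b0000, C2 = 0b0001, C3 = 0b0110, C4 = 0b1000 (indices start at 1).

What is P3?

P3 = 0b0101

CBC decryption: P_i = D(K, C_i) ⊕ C_{i−1}, with C_{0} = IV.
P3: D(K, 0b0110) = 0b0100; 0b0100 ⊕ 0b0001 = 0b0101.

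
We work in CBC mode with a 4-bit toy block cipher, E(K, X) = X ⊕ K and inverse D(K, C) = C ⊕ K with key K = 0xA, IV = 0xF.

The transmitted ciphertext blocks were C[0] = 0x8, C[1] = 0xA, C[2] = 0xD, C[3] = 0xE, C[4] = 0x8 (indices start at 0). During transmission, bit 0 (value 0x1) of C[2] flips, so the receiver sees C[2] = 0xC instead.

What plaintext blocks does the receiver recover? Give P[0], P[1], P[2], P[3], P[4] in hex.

CBC decryption: P_i = D(K, C_i) ⊕ C_{i−1}, with C_{−1} = IV.
Only C[2] changed, to 0xC. In CBC, a change in C_i garbles P_i and flips the same bit in P_{i+1}. Decrypting the received ciphertext:
P[0]: D(K, 0x8) = 0x2; 0x2 ⊕ 0xF = 0xD.
P[1]: D(K, 0xA) = 0x0; 0x0 ⊕ 0x8 = 0x8.
P[2]: D(K, 0xC) = 0x6; 0x6 ⊕ 0xA = 0xC.
P[3]: D(K, 0xE) = 0x4; 0x4 ⊕ 0xC = 0x8.
P[4]: D(K, 0x8) = 0x2; 0x2 ⊕ 0xE = 0xC.
Blocks that differ from the original plaintext: P[2], P[3].

P[0] = 0xD, P[1] = 0x8, P[2] = 0xC, P[3] = 0x8, P[4] = 0xC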